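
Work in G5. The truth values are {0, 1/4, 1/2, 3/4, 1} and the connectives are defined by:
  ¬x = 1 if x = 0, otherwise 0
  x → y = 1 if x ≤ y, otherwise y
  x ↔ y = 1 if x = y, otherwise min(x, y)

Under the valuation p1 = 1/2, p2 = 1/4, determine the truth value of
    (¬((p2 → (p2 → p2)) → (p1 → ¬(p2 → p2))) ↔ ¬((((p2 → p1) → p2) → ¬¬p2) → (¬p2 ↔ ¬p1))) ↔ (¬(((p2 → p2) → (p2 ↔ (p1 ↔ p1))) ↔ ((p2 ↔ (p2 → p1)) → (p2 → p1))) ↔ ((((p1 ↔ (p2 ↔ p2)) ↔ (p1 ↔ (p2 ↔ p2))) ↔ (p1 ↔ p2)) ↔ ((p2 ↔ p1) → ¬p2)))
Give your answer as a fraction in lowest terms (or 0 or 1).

p2 → p2 = 1/4 → 1/4 = 1
p2 → (p2 → p2) = 1/4 → 1 = 1
p2 → p2 = 1/4 → 1/4 = 1
¬(p2 → p2) = ¬1 = 0
p1 → ¬(p2 → p2) = 1/2 → 0 = 0
(p2 → (p2 → p2)) → (p1 → ¬(p2 → p2)) = 1 → 0 = 0
¬((p2 → (p2 → p2)) → (p1 → ¬(p2 → p2))) = ¬0 = 1
p2 → p1 = 1/4 → 1/2 = 1
(p2 → p1) → p2 = 1 → 1/4 = 1/4
¬p2 = ¬1/4 = 0
¬¬p2 = ¬0 = 1
((p2 → p1) → p2) → ¬¬p2 = 1/4 → 1 = 1
¬p2 = ¬1/4 = 0
¬p1 = ¬1/2 = 0
¬p2 ↔ ¬p1 = 0 ↔ 0 = 1
(((p2 → p1) → p2) → ¬¬p2) → (¬p2 ↔ ¬p1) = 1 → 1 = 1
¬((((p2 → p1) → p2) → ¬¬p2) → (¬p2 ↔ ¬p1)) = ¬1 = 0
¬((p2 → (p2 → p2)) → (p1 → ¬(p2 → p2))) ↔ ¬((((p2 → p1) → p2) → ¬¬p2) → (¬p2 ↔ ¬p1)) = 1 ↔ 0 = 0
p2 → p2 = 1/4 → 1/4 = 1
p1 ↔ p1 = 1/2 ↔ 1/2 = 1
p2 ↔ (p1 ↔ p1) = 1/4 ↔ 1 = 1/4
(p2 → p2) → (p2 ↔ (p1 ↔ p1)) = 1 → 1/4 = 1/4
p2 → p1 = 1/4 → 1/2 = 1
p2 ↔ (p2 → p1) = 1/4 ↔ 1 = 1/4
p2 → p1 = 1/4 → 1/2 = 1
(p2 ↔ (p2 → p1)) → (p2 → p1) = 1/4 → 1 = 1
((p2 → p2) → (p2 ↔ (p1 ↔ p1))) ↔ ((p2 ↔ (p2 → p1)) → (p2 → p1)) = 1/4 ↔ 1 = 1/4
¬(((p2 → p2) → (p2 ↔ (p1 ↔ p1))) ↔ ((p2 ↔ (p2 → p1)) → (p2 → p1))) = ¬1/4 = 0
p2 ↔ p2 = 1/4 ↔ 1/4 = 1
p1 ↔ (p2 ↔ p2) = 1/2 ↔ 1 = 1/2
p2 ↔ p2 = 1/4 ↔ 1/4 = 1
p1 ↔ (p2 ↔ p2) = 1/2 ↔ 1 = 1/2
(p1 ↔ (p2 ↔ p2)) ↔ (p1 ↔ (p2 ↔ p2)) = 1/2 ↔ 1/2 = 1
p1 ↔ p2 = 1/2 ↔ 1/4 = 1/4
((p1 ↔ (p2 ↔ p2)) ↔ (p1 ↔ (p2 ↔ p2))) ↔ (p1 ↔ p2) = 1 ↔ 1/4 = 1/4
p2 ↔ p1 = 1/4 ↔ 1/2 = 1/4
¬p2 = ¬1/4 = 0
(p2 ↔ p1) → ¬p2 = 1/4 → 0 = 0
(((p1 ↔ (p2 ↔ p2)) ↔ (p1 ↔ (p2 ↔ p2))) ↔ (p1 ↔ p2)) ↔ ((p2 ↔ p1) → ¬p2) = 1/4 ↔ 0 = 0
¬(((p2 → p2) → (p2 ↔ (p1 ↔ p1))) ↔ ((p2 ↔ (p2 → p1)) → (p2 → p1))) ↔ ((((p1 ↔ (p2 ↔ p2)) ↔ (p1 ↔ (p2 ↔ p2))) ↔ (p1 ↔ p2)) ↔ ((p2 ↔ p1) → ¬p2)) = 0 ↔ 0 = 1
(¬((p2 → (p2 → p2)) → (p1 → ¬(p2 → p2))) ↔ ¬((((p2 → p1) → p2) → ¬¬p2) → (¬p2 ↔ ¬p1))) ↔ (¬(((p2 → p2) → (p2 ↔ (p1 ↔ p1))) ↔ ((p2 ↔ (p2 → p1)) → (p2 → p1))) ↔ ((((p1 ↔ (p2 ↔ p2)) ↔ (p1 ↔ (p2 ↔ p2))) ↔ (p1 ↔ p2)) ↔ ((p2 ↔ p1) → ¬p2))) = 0 ↔ 1 = 0

0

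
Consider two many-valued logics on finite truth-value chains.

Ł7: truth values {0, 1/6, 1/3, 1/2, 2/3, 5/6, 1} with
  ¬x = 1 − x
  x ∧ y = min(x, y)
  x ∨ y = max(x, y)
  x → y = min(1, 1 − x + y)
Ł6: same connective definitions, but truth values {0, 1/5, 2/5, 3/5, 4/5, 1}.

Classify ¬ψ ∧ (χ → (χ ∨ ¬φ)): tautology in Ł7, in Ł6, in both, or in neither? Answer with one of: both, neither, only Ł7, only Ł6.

In Ł7: at φ = 0, ψ = 1/6, χ = 0 the value is 5/6 — not a tautology.
In Ł6: at φ = 0, ψ = 1/5, χ = 0 the value is 4/5 — not a tautology.

neither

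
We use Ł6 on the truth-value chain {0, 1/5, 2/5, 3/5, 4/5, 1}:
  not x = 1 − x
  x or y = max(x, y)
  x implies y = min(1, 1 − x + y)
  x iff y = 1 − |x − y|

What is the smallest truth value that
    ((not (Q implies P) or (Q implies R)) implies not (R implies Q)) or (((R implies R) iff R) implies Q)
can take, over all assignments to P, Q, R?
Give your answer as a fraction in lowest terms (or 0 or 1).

Take P = 0, Q = 0, R = 2/5:
Q implies P = 0 implies 0 = 1
not (Q implies P) = not 1 = 0
Q implies R = 0 implies 2/5 = 1
not (Q implies P) or (Q implies R) = 0 or 1 = 1
R implies Q = 2/5 implies 0 = 3/5
not (R implies Q) = not 3/5 = 2/5
(not (Q implies P) or (Q implies R)) implies not (R implies Q) = 1 implies 2/5 = 2/5
R implies R = 2/5 implies 2/5 = 1
(R implies R) iff R = 1 iff 2/5 = 2/5
((R implies R) iff R) implies Q = 2/5 implies 0 = 3/5
((not (Q implies P) or (Q implies R)) implies not (R implies Q)) or (((R implies R) iff R) implies Q) = 2/5 or 3/5 = 3/5
No assignment yields a value below 3/5, so this is the minimum.

3/5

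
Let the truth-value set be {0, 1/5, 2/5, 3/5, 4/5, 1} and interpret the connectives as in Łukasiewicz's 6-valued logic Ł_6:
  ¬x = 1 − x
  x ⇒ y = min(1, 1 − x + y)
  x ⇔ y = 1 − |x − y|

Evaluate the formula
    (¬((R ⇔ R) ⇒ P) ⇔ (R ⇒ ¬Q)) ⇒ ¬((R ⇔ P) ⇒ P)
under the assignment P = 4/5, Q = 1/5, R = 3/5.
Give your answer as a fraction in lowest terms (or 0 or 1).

R ⇔ R = 3/5 ⇔ 3/5 = 1
(R ⇔ R) ⇒ P = 1 ⇒ 4/5 = 4/5
¬((R ⇔ R) ⇒ P) = ¬4/5 = 1/5
¬Q = ¬1/5 = 4/5
R ⇒ ¬Q = 3/5 ⇒ 4/5 = 1
¬((R ⇔ R) ⇒ P) ⇔ (R ⇒ ¬Q) = 1/5 ⇔ 1 = 1/5
R ⇔ P = 3/5 ⇔ 4/5 = 4/5
(R ⇔ P) ⇒ P = 4/5 ⇒ 4/5 = 1
¬((R ⇔ P) ⇒ P) = ¬1 = 0
(¬((R ⇔ R) ⇒ P) ⇔ (R ⇒ ¬Q)) ⇒ ¬((R ⇔ P) ⇒ P) = 1/5 ⇒ 0 = 4/5

4/5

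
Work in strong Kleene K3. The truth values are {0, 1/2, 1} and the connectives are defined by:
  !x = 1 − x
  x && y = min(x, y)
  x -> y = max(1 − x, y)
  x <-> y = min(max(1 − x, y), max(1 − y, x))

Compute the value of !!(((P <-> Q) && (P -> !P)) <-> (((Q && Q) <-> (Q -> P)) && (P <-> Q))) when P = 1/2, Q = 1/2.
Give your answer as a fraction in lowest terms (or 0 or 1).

1/2

P <-> Q = 1/2 <-> 1/2 = 1/2
!P = !1/2 = 1/2
P -> !P = 1/2 -> 1/2 = 1/2
(P <-> Q) && (P -> !P) = 1/2 && 1/2 = 1/2
Q && Q = 1/2 && 1/2 = 1/2
Q -> P = 1/2 -> 1/2 = 1/2
(Q && Q) <-> (Q -> P) = 1/2 <-> 1/2 = 1/2
P <-> Q = 1/2 <-> 1/2 = 1/2
((Q && Q) <-> (Q -> P)) && (P <-> Q) = 1/2 && 1/2 = 1/2
((P <-> Q) && (P -> !P)) <-> (((Q && Q) <-> (Q -> P)) && (P <-> Q)) = 1/2 <-> 1/2 = 1/2
!(((P <-> Q) && (P -> !P)) <-> (((Q && Q) <-> (Q -> P)) && (P <-> Q))) = !1/2 = 1/2
!!(((P <-> Q) && (P -> !P)) <-> (((Q && Q) <-> (Q -> P)) && (P <-> Q))) = !1/2 = 1/2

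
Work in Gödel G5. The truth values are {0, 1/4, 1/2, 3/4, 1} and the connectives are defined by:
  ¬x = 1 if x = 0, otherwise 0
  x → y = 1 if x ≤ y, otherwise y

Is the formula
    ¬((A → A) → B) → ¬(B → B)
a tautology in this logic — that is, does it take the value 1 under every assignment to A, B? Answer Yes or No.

Counterexample: take A = 0, B = 0.
A → A = 0 → 0 = 1
(A → A) → B = 1 → 0 = 0
¬((A → A) → B) = ¬0 = 1
B → B = 0 → 0 = 1
¬(B → B) = ¬1 = 0
¬((A → A) → B) → ¬(B → B) = 1 → 0 = 0
This gives 0 ≠ 1.

No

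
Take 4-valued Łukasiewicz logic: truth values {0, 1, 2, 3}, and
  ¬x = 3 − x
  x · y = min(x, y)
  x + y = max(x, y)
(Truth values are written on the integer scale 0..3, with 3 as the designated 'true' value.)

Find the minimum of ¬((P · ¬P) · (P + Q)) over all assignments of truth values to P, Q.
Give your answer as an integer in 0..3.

Take P = 1, Q = 0:
¬P = ¬1 = 2
P · ¬P = 1 · 2 = 1
P + Q = 1 + 0 = 1
(P · ¬P) · (P + Q) = 1 · 1 = 1
¬((P · ¬P) · (P + Q)) = ¬1 = 2
No assignment yields a value below 2, so this is the minimum.

2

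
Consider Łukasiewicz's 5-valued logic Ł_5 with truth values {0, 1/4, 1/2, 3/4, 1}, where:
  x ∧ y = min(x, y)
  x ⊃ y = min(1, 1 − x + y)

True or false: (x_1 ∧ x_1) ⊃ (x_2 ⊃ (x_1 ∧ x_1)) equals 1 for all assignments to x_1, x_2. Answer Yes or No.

Yes

At x_1 = 1/2, x_2 = 3/4, for instance:
x_1 ∧ x_1 = 1/2 ∧ 1/2 = 1/2
x_2 ⊃ (x_1 ∧ x_1) = 3/4 ⊃ 1/2 = 3/4
(x_1 ∧ x_1) ⊃ (x_2 ⊃ (x_1 ∧ x_1)) = 1/2 ⊃ 3/4 = 1
and checking the remaining 24 assignments likewise gives ≥ 1 in every case.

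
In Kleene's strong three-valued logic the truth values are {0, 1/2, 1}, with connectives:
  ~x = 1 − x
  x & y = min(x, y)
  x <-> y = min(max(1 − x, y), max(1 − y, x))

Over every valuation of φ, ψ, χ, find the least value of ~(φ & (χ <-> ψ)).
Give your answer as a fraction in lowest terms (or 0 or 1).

0

Take φ = 1, ψ = 0, χ = 0:
χ <-> ψ = 0 <-> 0 = 1
φ & (χ <-> ψ) = 1 & 1 = 1
~(φ & (χ <-> ψ)) = ~1 = 0
No assignment yields a value below 0, so this is the minimum.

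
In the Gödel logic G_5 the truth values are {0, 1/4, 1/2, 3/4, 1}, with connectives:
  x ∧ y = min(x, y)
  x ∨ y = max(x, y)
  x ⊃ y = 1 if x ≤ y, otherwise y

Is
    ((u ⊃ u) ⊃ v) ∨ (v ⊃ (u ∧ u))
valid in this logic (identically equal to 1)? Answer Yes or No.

Counterexample: take u = 0, v = 1/4.
u ⊃ u = 0 ⊃ 0 = 1
(u ⊃ u) ⊃ v = 1 ⊃ 1/4 = 1/4
u ∧ u = 0 ∧ 0 = 0
v ⊃ (u ∧ u) = 1/4 ⊃ 0 = 0
((u ⊃ u) ⊃ v) ∨ (v ⊃ (u ∧ u)) = 1/4 ∨ 0 = 1/4
This gives 1/4 ≠ 1.

No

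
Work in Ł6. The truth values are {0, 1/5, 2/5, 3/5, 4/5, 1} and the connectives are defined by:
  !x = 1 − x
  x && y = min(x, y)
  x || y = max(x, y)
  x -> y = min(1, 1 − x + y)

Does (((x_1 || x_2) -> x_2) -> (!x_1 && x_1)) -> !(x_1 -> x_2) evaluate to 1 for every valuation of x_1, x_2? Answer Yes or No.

Counterexample: take x_1 = 1/5, x_2 = 0.
x_1 || x_2 = 1/5 || 0 = 1/5
(x_1 || x_2) -> x_2 = 1/5 -> 0 = 4/5
!x_1 = !1/5 = 4/5
!x_1 && x_1 = 4/5 && 1/5 = 1/5
((x_1 || x_2) -> x_2) -> (!x_1 && x_1) = 4/5 -> 1/5 = 2/5
x_1 -> x_2 = 1/5 -> 0 = 4/5
!(x_1 -> x_2) = !4/5 = 1/5
(((x_1 || x_2) -> x_2) -> (!x_1 && x_1)) -> !(x_1 -> x_2) = 2/5 -> 1/5 = 4/5
This gives 4/5 ≠ 1.

No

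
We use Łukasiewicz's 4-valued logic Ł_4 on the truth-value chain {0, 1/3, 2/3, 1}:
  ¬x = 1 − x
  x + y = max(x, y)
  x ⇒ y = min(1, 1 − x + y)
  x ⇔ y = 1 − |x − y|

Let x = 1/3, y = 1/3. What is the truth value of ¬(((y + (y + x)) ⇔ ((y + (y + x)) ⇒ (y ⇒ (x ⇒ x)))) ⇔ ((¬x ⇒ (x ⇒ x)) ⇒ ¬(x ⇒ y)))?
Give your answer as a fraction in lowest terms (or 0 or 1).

1/3

y + x = 1/3 + 1/3 = 1/3
y + (y + x) = 1/3 + 1/3 = 1/3
y + x = 1/3 + 1/3 = 1/3
y + (y + x) = 1/3 + 1/3 = 1/3
x ⇒ x = 1/3 ⇒ 1/3 = 1
y ⇒ (x ⇒ x) = 1/3 ⇒ 1 = 1
(y + (y + x)) ⇒ (y ⇒ (x ⇒ x)) = 1/3 ⇒ 1 = 1
(y + (y + x)) ⇔ ((y + (y + x)) ⇒ (y ⇒ (x ⇒ x))) = 1/3 ⇔ 1 = 1/3
¬x = ¬1/3 = 2/3
x ⇒ x = 1/3 ⇒ 1/3 = 1
¬x ⇒ (x ⇒ x) = 2/3 ⇒ 1 = 1
x ⇒ y = 1/3 ⇒ 1/3 = 1
¬(x ⇒ y) = ¬1 = 0
(¬x ⇒ (x ⇒ x)) ⇒ ¬(x ⇒ y) = 1 ⇒ 0 = 0
((y + (y + x)) ⇔ ((y + (y + x)) ⇒ (y ⇒ (x ⇒ x)))) ⇔ ((¬x ⇒ (x ⇒ x)) ⇒ ¬(x ⇒ y)) = 1/3 ⇔ 0 = 2/3
¬(((y + (y + x)) ⇔ ((y + (y + x)) ⇒ (y ⇒ (x ⇒ x)))) ⇔ ((¬x ⇒ (x ⇒ x)) ⇒ ¬(x ⇒ y))) = ¬2/3 = 1/3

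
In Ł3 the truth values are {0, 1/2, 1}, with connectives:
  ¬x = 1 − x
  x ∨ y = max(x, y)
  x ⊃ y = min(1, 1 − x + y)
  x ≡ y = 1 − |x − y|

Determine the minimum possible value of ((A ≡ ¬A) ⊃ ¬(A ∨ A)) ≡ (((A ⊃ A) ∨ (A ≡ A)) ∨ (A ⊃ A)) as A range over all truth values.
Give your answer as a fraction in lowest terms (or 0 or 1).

1/2

Take A = 1/2:
¬A = ¬1/2 = 1/2
A ≡ ¬A = 1/2 ≡ 1/2 = 1
A ∨ A = 1/2 ∨ 1/2 = 1/2
¬(A ∨ A) = ¬1/2 = 1/2
(A ≡ ¬A) ⊃ ¬(A ∨ A) = 1 ⊃ 1/2 = 1/2
A ⊃ A = 1/2 ⊃ 1/2 = 1
A ≡ A = 1/2 ≡ 1/2 = 1
(A ⊃ A) ∨ (A ≡ A) = 1 ∨ 1 = 1
A ⊃ A = 1/2 ⊃ 1/2 = 1
((A ⊃ A) ∨ (A ≡ A)) ∨ (A ⊃ A) = 1 ∨ 1 = 1
((A ≡ ¬A) ⊃ ¬(A ∨ A)) ≡ (((A ⊃ A) ∨ (A ≡ A)) ∨ (A ⊃ A)) = 1/2 ≡ 1 = 1/2
No assignment yields a value below 1/2, so this is the minimum.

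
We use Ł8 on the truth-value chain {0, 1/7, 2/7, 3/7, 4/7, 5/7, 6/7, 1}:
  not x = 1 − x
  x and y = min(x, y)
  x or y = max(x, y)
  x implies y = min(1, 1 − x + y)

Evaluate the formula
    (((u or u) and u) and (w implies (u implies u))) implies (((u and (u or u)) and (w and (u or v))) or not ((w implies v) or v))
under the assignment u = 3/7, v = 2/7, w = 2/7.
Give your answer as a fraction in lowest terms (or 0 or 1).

u or u = 3/7 or 3/7 = 3/7
(u or u) and u = 3/7 and 3/7 = 3/7
u implies u = 3/7 implies 3/7 = 1
w implies (u implies u) = 2/7 implies 1 = 1
((u or u) and u) and (w implies (u implies u)) = 3/7 and 1 = 3/7
u or u = 3/7 or 3/7 = 3/7
u and (u or u) = 3/7 and 3/7 = 3/7
u or v = 3/7 or 2/7 = 3/7
w and (u or v) = 2/7 and 3/7 = 2/7
(u and (u or u)) and (w and (u or v)) = 3/7 and 2/7 = 2/7
w implies v = 2/7 implies 2/7 = 1
(w implies v) or v = 1 or 2/7 = 1
not ((w implies v) or v) = not 1 = 0
((u and (u or u)) and (w and (u or v))) or not ((w implies v) or v) = 2/7 or 0 = 2/7
(((u or u) and u) and (w implies (u implies u))) implies (((u and (u or u)) and (w and (u or v))) or not ((w implies v) or v)) = 3/7 implies 2/7 = 6/7

6/7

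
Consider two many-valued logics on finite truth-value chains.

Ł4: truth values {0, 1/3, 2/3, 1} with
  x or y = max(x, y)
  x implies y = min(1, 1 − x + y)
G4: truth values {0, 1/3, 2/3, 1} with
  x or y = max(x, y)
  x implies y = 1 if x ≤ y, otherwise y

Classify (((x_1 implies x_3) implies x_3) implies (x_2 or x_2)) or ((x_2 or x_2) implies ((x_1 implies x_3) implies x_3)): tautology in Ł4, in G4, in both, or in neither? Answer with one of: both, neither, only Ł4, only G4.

In Ł4: every assignment gives 1 — tautology.
In G4: every assignment gives 1 — tautology.

both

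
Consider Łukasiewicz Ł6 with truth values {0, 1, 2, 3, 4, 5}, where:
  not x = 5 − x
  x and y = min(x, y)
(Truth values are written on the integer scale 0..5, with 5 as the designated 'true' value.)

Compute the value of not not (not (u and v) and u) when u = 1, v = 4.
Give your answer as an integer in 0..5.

1

u and v = 1 and 4 = 1
not (u and v) = not 1 = 4
not (u and v) and u = 4 and 1 = 1
not (not (u and v) and u) = not 1 = 4
not not (not (u and v) and u) = not 4 = 1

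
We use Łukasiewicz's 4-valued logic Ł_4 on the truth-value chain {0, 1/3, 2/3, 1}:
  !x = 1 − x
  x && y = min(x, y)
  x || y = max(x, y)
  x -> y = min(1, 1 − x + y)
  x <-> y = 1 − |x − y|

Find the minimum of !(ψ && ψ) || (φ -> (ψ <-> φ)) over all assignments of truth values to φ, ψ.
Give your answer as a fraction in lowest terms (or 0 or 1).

2/3

Take φ = 1, ψ = 1/3:
ψ && ψ = 1/3 && 1/3 = 1/3
!(ψ && ψ) = !1/3 = 2/3
ψ <-> φ = 1/3 <-> 1 = 1/3
φ -> (ψ <-> φ) = 1 -> 1/3 = 1/3
!(ψ && ψ) || (φ -> (ψ <-> φ)) = 2/3 || 1/3 = 2/3
No assignment yields a value below 2/3, so this is the minimum.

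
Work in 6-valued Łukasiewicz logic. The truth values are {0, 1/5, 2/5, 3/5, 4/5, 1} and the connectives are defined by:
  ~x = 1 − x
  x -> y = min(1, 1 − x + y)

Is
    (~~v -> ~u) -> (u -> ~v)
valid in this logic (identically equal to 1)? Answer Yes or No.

At u = 0, v = 4/5, for instance:
~v = ~4/5 = 1/5
~~v = ~1/5 = 4/5
~u = ~0 = 1
~~v -> ~u = 4/5 -> 1 = 1
u -> ~v = 0 -> 1/5 = 1
(~~v -> ~u) -> (u -> ~v) = 1 -> 1 = 1
and checking the remaining 35 assignments likewise gives ≥ 1 in every case.

Yes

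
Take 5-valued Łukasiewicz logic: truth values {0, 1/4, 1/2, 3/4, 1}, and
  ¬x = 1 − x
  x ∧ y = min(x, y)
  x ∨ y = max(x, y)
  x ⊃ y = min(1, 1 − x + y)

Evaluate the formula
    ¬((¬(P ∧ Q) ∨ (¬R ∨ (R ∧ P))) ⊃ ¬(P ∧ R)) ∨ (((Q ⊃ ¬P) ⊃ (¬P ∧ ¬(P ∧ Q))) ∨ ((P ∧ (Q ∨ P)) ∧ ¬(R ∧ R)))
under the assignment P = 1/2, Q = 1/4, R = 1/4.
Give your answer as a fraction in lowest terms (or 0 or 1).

P ∧ Q = 1/2 ∧ 1/4 = 1/4
¬(P ∧ Q) = ¬1/4 = 3/4
¬R = ¬1/4 = 3/4
R ∧ P = 1/4 ∧ 1/2 = 1/4
¬R ∨ (R ∧ P) = 3/4 ∨ 1/4 = 3/4
¬(P ∧ Q) ∨ (¬R ∨ (R ∧ P)) = 3/4 ∨ 3/4 = 3/4
P ∧ R = 1/2 ∧ 1/4 = 1/4
¬(P ∧ R) = ¬1/4 = 3/4
(¬(P ∧ Q) ∨ (¬R ∨ (R ∧ P))) ⊃ ¬(P ∧ R) = 3/4 ⊃ 3/4 = 1
¬((¬(P ∧ Q) ∨ (¬R ∨ (R ∧ P))) ⊃ ¬(P ∧ R)) = ¬1 = 0
¬P = ¬1/2 = 1/2
Q ⊃ ¬P = 1/4 ⊃ 1/2 = 1
¬P = ¬1/2 = 1/2
P ∧ Q = 1/2 ∧ 1/4 = 1/4
¬(P ∧ Q) = ¬1/4 = 3/4
¬P ∧ ¬(P ∧ Q) = 1/2 ∧ 3/4 = 1/2
(Q ⊃ ¬P) ⊃ (¬P ∧ ¬(P ∧ Q)) = 1 ⊃ 1/2 = 1/2
Q ∨ P = 1/4 ∨ 1/2 = 1/2
P ∧ (Q ∨ P) = 1/2 ∧ 1/2 = 1/2
R ∧ R = 1/4 ∧ 1/4 = 1/4
¬(R ∧ R) = ¬1/4 = 3/4
(P ∧ (Q ∨ P)) ∧ ¬(R ∧ R) = 1/2 ∧ 3/4 = 1/2
((Q ⊃ ¬P) ⊃ (¬P ∧ ¬(P ∧ Q))) ∨ ((P ∧ (Q ∨ P)) ∧ ¬(R ∧ R)) = 1/2 ∨ 1/2 = 1/2
¬((¬(P ∧ Q) ∨ (¬R ∨ (R ∧ P))) ⊃ ¬(P ∧ R)) ∨ (((Q ⊃ ¬P) ⊃ (¬P ∧ ¬(P ∧ Q))) ∨ ((P ∧ (Q ∨ P)) ∧ ¬(R ∧ R))) = 0 ∨ 1/2 = 1/2

1/2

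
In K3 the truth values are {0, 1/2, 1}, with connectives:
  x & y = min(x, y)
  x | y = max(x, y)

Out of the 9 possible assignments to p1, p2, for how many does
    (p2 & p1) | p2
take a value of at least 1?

3

p1 = 0, p2 = 0 ↦ 0  <
p1 = 0, p2 = 1/2 ↦ 1/2  <
p1 = 0, p2 = 1 ↦ 1  ≥
p1 = 1/2, p2 = 0 ↦ 0  <
p1 = 1/2, p2 = 1/2 ↦ 1/2  <
p1 = 1/2, p2 = 1 ↦ 1  ≥
p1 = 1, p2 = 0 ↦ 0  <
p1 = 1, p2 = 1/2 ↦ 1/2  <
p1 = 1, p2 = 1 ↦ 1  ≥
So 3 of the 9 assignments meet the threshold.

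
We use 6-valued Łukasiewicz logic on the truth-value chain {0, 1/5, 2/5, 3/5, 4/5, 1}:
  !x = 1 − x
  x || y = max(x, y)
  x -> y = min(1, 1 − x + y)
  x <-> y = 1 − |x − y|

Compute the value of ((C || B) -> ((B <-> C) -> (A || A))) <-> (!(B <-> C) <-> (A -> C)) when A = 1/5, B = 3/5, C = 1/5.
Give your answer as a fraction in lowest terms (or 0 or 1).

C || B = 1/5 || 3/5 = 3/5
B <-> C = 3/5 <-> 1/5 = 3/5
A || A = 1/5 || 1/5 = 1/5
(B <-> C) -> (A || A) = 3/5 -> 1/5 = 3/5
(C || B) -> ((B <-> C) -> (A || A)) = 3/5 -> 3/5 = 1
B <-> C = 3/5 <-> 1/5 = 3/5
!(B <-> C) = !3/5 = 2/5
A -> C = 1/5 -> 1/5 = 1
!(B <-> C) <-> (A -> C) = 2/5 <-> 1 = 2/5
((C || B) -> ((B <-> C) -> (A || A))) <-> (!(B <-> C) <-> (A -> C)) = 1 <-> 2/5 = 2/5

2/5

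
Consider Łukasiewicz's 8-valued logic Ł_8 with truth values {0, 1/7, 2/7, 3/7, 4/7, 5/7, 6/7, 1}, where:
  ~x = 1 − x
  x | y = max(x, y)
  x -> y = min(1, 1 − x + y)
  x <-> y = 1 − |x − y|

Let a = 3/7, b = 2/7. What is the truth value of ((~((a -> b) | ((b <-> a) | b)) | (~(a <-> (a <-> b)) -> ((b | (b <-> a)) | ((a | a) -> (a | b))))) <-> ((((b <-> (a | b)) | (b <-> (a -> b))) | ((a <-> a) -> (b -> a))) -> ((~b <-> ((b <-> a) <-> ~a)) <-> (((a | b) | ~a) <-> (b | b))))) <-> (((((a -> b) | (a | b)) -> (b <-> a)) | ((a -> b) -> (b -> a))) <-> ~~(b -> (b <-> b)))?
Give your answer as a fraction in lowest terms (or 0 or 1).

a -> b = 3/7 -> 2/7 = 6/7
b <-> a = 2/7 <-> 3/7 = 6/7
(b <-> a) | b = 6/7 | 2/7 = 6/7
(a -> b) | ((b <-> a) | b) = 6/7 | 6/7 = 6/7
~((a -> b) | ((b <-> a) | b)) = ~6/7 = 1/7
a <-> b = 3/7 <-> 2/7 = 6/7
a <-> (a <-> b) = 3/7 <-> 6/7 = 4/7
~(a <-> (a <-> b)) = ~4/7 = 3/7
b <-> a = 2/7 <-> 3/7 = 6/7
b | (b <-> a) = 2/7 | 6/7 = 6/7
a | a = 3/7 | 3/7 = 3/7
a | b = 3/7 | 2/7 = 3/7
(a | a) -> (a | b) = 3/7 -> 3/7 = 1
(b | (b <-> a)) | ((a | a) -> (a | b)) = 6/7 | 1 = 1
~(a <-> (a <-> b)) -> ((b | (b <-> a)) | ((a | a) -> (a | b))) = 3/7 -> 1 = 1
~((a -> b) | ((b <-> a) | b)) | (~(a <-> (a <-> b)) -> ((b | (b <-> a)) | ((a | a) -> (a | b)))) = 1/7 | 1 = 1
a | b = 3/7 | 2/7 = 3/7
b <-> (a | b) = 2/7 <-> 3/7 = 6/7
a -> b = 3/7 -> 2/7 = 6/7
b <-> (a -> b) = 2/7 <-> 6/7 = 3/7
(b <-> (a | b)) | (b <-> (a -> b)) = 6/7 | 3/7 = 6/7
a <-> a = 3/7 <-> 3/7 = 1
b -> a = 2/7 -> 3/7 = 1
(a <-> a) -> (b -> a) = 1 -> 1 = 1
((b <-> (a | b)) | (b <-> (a -> b))) | ((a <-> a) -> (b -> a)) = 6/7 | 1 = 1
~b = ~2/7 = 5/7
b <-> a = 2/7 <-> 3/7 = 6/7
~a = ~3/7 = 4/7
(b <-> a) <-> ~a = 6/7 <-> 4/7 = 5/7
~b <-> ((b <-> a) <-> ~a) = 5/7 <-> 5/7 = 1
a | b = 3/7 | 2/7 = 3/7
~a = ~3/7 = 4/7
(a | b) | ~a = 3/7 | 4/7 = 4/7
b | b = 2/7 | 2/7 = 2/7
((a | b) | ~a) <-> (b | b) = 4/7 <-> 2/7 = 5/7
(~b <-> ((b <-> a) <-> ~a)) <-> (((a | b) | ~a) <-> (b | b)) = 1 <-> 5/7 = 5/7
(((b <-> (a | b)) | (b <-> (a -> b))) | ((a <-> a) -> (b -> a))) -> ((~b <-> ((b <-> a) <-> ~a)) <-> (((a | b) | ~a) <-> (b | b))) = 1 -> 5/7 = 5/7
(~((a -> b) | ((b <-> a) | b)) | (~(a <-> (a <-> b)) -> ((b | (b <-> a)) | ((a | a) -> (a | b))))) <-> ((((b <-> (a | b)) | (b <-> (a -> b))) | ((a <-> a) -> (b -> a))) -> ((~b <-> ((b <-> a) <-> ~a)) <-> (((a | b) | ~a) <-> (b | b)))) = 1 <-> 5/7 = 5/7
a -> b = 3/7 -> 2/7 = 6/7
a | b = 3/7 | 2/7 = 3/7
(a -> b) | (a | b) = 6/7 | 3/7 = 6/7
b <-> a = 2/7 <-> 3/7 = 6/7
((a -> b) | (a | b)) -> (b <-> a) = 6/7 -> 6/7 = 1
a -> b = 3/7 -> 2/7 = 6/7
b -> a = 2/7 -> 3/7 = 1
(a -> b) -> (b -> a) = 6/7 -> 1 = 1
(((a -> b) | (a | b)) -> (b <-> a)) | ((a -> b) -> (b -> a)) = 1 | 1 = 1
b <-> b = 2/7 <-> 2/7 = 1
b -> (b <-> b) = 2/7 -> 1 = 1
~(b -> (b <-> b)) = ~1 = 0
~~(b -> (b <-> b)) = ~0 = 1
((((a -> b) | (a | b)) -> (b <-> a)) | ((a -> b) -> (b -> a))) <-> ~~(b -> (b <-> b)) = 1 <-> 1 = 1
((~((a -> b) | ((b <-> a) | b)) | (~(a <-> (a <-> b)) -> ((b | (b <-> a)) | ((a | a) -> (a | b))))) <-> ((((b <-> (a | b)) | (b <-> (a -> b))) | ((a <-> a) -> (b -> a))) -> ((~b <-> ((b <-> a) <-> ~a)) <-> (((a | b) | ~a) <-> (b | b))))) <-> (((((a -> b) | (a | b)) -> (b <-> a)) | ((a -> b) -> (b -> a))) <-> ~~(b -> (b <-> b))) = 5/7 <-> 1 = 5/7

5/7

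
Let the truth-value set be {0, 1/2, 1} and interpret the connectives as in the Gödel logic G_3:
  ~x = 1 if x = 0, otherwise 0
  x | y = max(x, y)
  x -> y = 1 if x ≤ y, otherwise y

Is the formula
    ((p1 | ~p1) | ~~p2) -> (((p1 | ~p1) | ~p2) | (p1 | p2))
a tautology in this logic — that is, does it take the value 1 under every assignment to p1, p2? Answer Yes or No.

Counterexample: take p1 = 1/2, p2 = 1/2.
~p1 = ~1/2 = 0
p1 | ~p1 = 1/2 | 0 = 1/2
~p2 = ~1/2 = 0
~~p2 = ~0 = 1
(p1 | ~p1) | ~~p2 = 1/2 | 1 = 1
~p1 = ~1/2 = 0
p1 | ~p1 = 1/2 | 0 = 1/2
~p2 = ~1/2 = 0
(p1 | ~p1) | ~p2 = 1/2 | 0 = 1/2
p1 | p2 = 1/2 | 1/2 = 1/2
((p1 | ~p1) | ~p2) | (p1 | p2) = 1/2 | 1/2 = 1/2
((p1 | ~p1) | ~~p2) -> (((p1 | ~p1) | ~p2) | (p1 | p2)) = 1 -> 1/2 = 1/2
This gives 1/2 ≠ 1.

No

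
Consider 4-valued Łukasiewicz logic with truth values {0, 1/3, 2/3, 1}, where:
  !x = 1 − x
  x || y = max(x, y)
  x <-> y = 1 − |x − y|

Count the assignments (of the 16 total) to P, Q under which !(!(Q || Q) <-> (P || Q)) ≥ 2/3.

P = 0, Q = 0 ↦ 1  ≥
P = 0, Q = 1/3 ↦ 1/3  <
P = 0, Q = 2/3 ↦ 1/3  <
P = 0, Q = 1 ↦ 1  ≥
P = 1/3, Q = 0 ↦ 2/3  ≥
P = 1/3, Q = 1/3 ↦ 1/3  <
P = 1/3, Q = 2/3 ↦ 1/3  <
P = 1/3, Q = 1 ↦ 1  ≥
P = 2/3, Q = 0 ↦ 1/3  <
P = 2/3, Q = 1/3 ↦ 0  <
P = 2/3, Q = 2/3 ↦ 1/3  <
P = 2/3, Q = 1 ↦ 1  ≥
P = 1, Q = 0 ↦ 0  <
P = 1, Q = 1/3 ↦ 1/3  <
P = 1, Q = 2/3 ↦ 2/3  ≥
P = 1, Q = 1 ↦ 1  ≥
So 7 of the 16 assignments meet the threshold.

7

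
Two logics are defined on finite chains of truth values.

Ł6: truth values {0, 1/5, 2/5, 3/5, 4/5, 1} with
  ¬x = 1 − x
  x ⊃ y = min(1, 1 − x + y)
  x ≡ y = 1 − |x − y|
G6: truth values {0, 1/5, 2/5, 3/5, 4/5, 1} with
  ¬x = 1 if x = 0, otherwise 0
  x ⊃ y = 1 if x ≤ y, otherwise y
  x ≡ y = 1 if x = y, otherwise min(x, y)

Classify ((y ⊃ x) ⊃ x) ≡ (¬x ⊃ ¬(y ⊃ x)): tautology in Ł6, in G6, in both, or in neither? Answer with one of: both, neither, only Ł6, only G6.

In Ł6: every assignment gives 1 — tautology.
In G6: at x = 1/5, y = 0 the value is 1/5 — not a tautology.

only Ł6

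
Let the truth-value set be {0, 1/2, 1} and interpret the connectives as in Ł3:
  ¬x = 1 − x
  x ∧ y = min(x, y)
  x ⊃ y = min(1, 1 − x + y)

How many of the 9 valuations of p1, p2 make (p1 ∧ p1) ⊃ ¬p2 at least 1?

6

p1 = 0, p2 = 0 ↦ 1  ≥
p1 = 0, p2 = 1/2 ↦ 1  ≥
p1 = 0, p2 = 1 ↦ 1  ≥
p1 = 1/2, p2 = 0 ↦ 1  ≥
p1 = 1/2, p2 = 1/2 ↦ 1  ≥
p1 = 1/2, p2 = 1 ↦ 1/2  <
p1 = 1, p2 = 0 ↦ 1  ≥
p1 = 1, p2 = 1/2 ↦ 1/2  <
p1 = 1, p2 = 1 ↦ 0  <
So 6 of the 9 assignments meet the threshold.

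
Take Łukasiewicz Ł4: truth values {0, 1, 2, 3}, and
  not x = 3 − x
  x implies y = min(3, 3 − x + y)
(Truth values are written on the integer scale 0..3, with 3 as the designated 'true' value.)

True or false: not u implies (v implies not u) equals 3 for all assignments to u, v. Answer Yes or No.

Yes

u = 0, v = 0 ↦ 3
u = 0, v = 1 ↦ 3
u = 0, v = 2 ↦ 3
u = 0, v = 3 ↦ 3
u = 1, v = 0 ↦ 3
u = 1, v = 1 ↦ 3
u = 1, v = 2 ↦ 3
u = 1, v = 3 ↦ 3
u = 2, v = 0 ↦ 3
u = 2, v = 1 ↦ 3
u = 2, v = 2 ↦ 3
u = 2, v = 3 ↦ 3
u = 3, v = 0 ↦ 3
u = 3, v = 1 ↦ 3
u = 3, v = 2 ↦ 3
u = 3, v = 3 ↦ 3
Every assignment gives a value ≥ 3.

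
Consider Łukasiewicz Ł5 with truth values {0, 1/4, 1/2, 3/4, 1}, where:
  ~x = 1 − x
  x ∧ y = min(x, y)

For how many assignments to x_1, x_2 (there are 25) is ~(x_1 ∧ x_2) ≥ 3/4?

16

value 1: 9 assignments (counts)
value 3/4: 7 assignments (counts)
value 1/2: 5 assignments
value 1/4: 3 assignments
value 0: 1 assignment
So 16 of the 25 assignments meet the threshold.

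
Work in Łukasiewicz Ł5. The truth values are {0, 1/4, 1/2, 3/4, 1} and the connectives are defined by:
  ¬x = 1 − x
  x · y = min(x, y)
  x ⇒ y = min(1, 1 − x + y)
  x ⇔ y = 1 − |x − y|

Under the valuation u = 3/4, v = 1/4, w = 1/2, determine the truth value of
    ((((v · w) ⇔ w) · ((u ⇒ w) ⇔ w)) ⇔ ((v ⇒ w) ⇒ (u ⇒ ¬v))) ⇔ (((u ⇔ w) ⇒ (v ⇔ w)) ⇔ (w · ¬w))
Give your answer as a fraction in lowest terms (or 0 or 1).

v · w = 1/4 · 1/2 = 1/4
(v · w) ⇔ w = 1/4 ⇔ 1/2 = 3/4
u ⇒ w = 3/4 ⇒ 1/2 = 3/4
(u ⇒ w) ⇔ w = 3/4 ⇔ 1/2 = 3/4
((v · w) ⇔ w) · ((u ⇒ w) ⇔ w) = 3/4 · 3/4 = 3/4
v ⇒ w = 1/4 ⇒ 1/2 = 1
¬v = ¬1/4 = 3/4
u ⇒ ¬v = 3/4 ⇒ 3/4 = 1
(v ⇒ w) ⇒ (u ⇒ ¬v) = 1 ⇒ 1 = 1
(((v · w) ⇔ w) · ((u ⇒ w) ⇔ w)) ⇔ ((v ⇒ w) ⇒ (u ⇒ ¬v)) = 3/4 ⇔ 1 = 3/4
u ⇔ w = 3/4 ⇔ 1/2 = 3/4
v ⇔ w = 1/4 ⇔ 1/2 = 3/4
(u ⇔ w) ⇒ (v ⇔ w) = 3/4 ⇒ 3/4 = 1
¬w = ¬1/2 = 1/2
w · ¬w = 1/2 · 1/2 = 1/2
((u ⇔ w) ⇒ (v ⇔ w)) ⇔ (w · ¬w) = 1 ⇔ 1/2 = 1/2
((((v · w) ⇔ w) · ((u ⇒ w) ⇔ w)) ⇔ ((v ⇒ w) ⇒ (u ⇒ ¬v))) ⇔ (((u ⇔ w) ⇒ (v ⇔ w)) ⇔ (w · ¬w)) = 3/4 ⇔ 1/2 = 3/4

3/4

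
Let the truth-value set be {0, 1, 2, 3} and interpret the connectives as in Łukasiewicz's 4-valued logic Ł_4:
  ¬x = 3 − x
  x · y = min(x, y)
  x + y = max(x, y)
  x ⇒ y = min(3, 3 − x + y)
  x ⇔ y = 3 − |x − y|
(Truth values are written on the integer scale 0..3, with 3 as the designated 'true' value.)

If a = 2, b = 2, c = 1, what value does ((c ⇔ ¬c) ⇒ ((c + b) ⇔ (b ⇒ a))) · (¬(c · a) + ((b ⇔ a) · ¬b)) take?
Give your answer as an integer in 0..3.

2

¬c = ¬1 = 2
c ⇔ ¬c = 1 ⇔ 2 = 2
c + b = 1 + 2 = 2
b ⇒ a = 2 ⇒ 2 = 3
(c + b) ⇔ (b ⇒ a) = 2 ⇔ 3 = 2
(c ⇔ ¬c) ⇒ ((c + b) ⇔ (b ⇒ a)) = 2 ⇒ 2 = 3
c · a = 1 · 2 = 1
¬(c · a) = ¬1 = 2
b ⇔ a = 2 ⇔ 2 = 3
¬b = ¬2 = 1
(b ⇔ a) · ¬b = 3 · 1 = 1
¬(c · a) + ((b ⇔ a) · ¬b) = 2 + 1 = 2
((c ⇔ ¬c) ⇒ ((c + b) ⇔ (b ⇒ a))) · (¬(c · a) + ((b ⇔ a) · ¬b)) = 3 · 2 = 2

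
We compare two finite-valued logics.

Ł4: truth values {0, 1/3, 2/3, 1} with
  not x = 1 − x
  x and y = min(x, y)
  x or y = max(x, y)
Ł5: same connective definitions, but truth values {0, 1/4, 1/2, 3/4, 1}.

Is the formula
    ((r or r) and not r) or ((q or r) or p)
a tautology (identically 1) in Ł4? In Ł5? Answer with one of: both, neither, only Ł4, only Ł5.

In Ł4: at p = 0, q = 0, r = 0 the value is 0 — not a tautology.
In Ł5: at p = 0, q = 0, r = 0 the value is 0 — not a tautology.

neither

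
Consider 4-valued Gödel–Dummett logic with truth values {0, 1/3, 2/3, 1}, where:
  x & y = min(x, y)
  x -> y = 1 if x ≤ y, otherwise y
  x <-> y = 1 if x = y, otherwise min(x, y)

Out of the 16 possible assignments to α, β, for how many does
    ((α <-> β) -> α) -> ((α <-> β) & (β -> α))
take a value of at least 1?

α = 0, β = 0 ↦ 1  ≥
α = 0, β = 1/3 ↦ 0  <
α = 0, β = 2/3 ↦ 0  <
α = 0, β = 1 ↦ 0  <
α = 1/3, β = 0 ↦ 0  <
α = 1/3, β = 1/3 ↦ 1  ≥
α = 1/3, β = 2/3 ↦ 1/3  <
α = 1/3, β = 1 ↦ 1/3  <
α = 2/3, β = 0 ↦ 0  <
α = 2/3, β = 1/3 ↦ 1/3  <
α = 2/3, β = 2/3 ↦ 1  ≥
α = 2/3, β = 1 ↦ 2/3  <
α = 1, β = 0 ↦ 0  <
α = 1, β = 1/3 ↦ 1/3  <
α = 1, β = 2/3 ↦ 2/3  <
α = 1, β = 1 ↦ 1  ≥
So 4 of the 16 assignments meet the threshold.

4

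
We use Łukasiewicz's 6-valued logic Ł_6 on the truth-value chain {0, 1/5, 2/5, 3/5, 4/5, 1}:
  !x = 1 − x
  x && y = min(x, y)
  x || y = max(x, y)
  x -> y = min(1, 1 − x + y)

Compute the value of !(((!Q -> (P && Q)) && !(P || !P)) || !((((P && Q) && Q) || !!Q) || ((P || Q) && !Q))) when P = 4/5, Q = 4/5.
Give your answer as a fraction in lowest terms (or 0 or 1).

!Q = !4/5 = 1/5
P && Q = 4/5 && 4/5 = 4/5
!Q -> (P && Q) = 1/5 -> 4/5 = 1
!P = !4/5 = 1/5
P || !P = 4/5 || 1/5 = 4/5
!(P || !P) = !4/5 = 1/5
(!Q -> (P && Q)) && !(P || !P) = 1 && 1/5 = 1/5
P && Q = 4/5 && 4/5 = 4/5
(P && Q) && Q = 4/5 && 4/5 = 4/5
!Q = !4/5 = 1/5
!!Q = !1/5 = 4/5
((P && Q) && Q) || !!Q = 4/5 || 4/5 = 4/5
P || Q = 4/5 || 4/5 = 4/5
!Q = !4/5 = 1/5
(P || Q) && !Q = 4/5 && 1/5 = 1/5
(((P && Q) && Q) || !!Q) || ((P || Q) && !Q) = 4/5 || 1/5 = 4/5
!((((P && Q) && Q) || !!Q) || ((P || Q) && !Q)) = !4/5 = 1/5
((!Q -> (P && Q)) && !(P || !P)) || !((((P && Q) && Q) || !!Q) || ((P || Q) && !Q)) = 1/5 || 1/5 = 1/5
!(((!Q -> (P && Q)) && !(P || !P)) || !((((P && Q) && Q) || !!Q) || ((P || Q) && !Q))) = !1/5 = 4/5

4/5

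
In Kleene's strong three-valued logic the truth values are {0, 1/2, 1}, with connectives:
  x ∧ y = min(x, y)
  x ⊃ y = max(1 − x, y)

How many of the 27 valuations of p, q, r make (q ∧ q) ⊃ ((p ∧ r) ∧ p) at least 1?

value 1: 11 assignments (counts)
value 1/2: 11 assignments
value 0: 5 assignments
So 11 of the 27 assignments meet the threshold.

11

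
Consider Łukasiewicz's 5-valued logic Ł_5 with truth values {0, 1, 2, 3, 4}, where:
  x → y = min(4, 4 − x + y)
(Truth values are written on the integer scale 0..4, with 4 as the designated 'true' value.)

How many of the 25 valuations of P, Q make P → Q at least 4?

value 4: 15 assignments (counts)
value 3: 4 assignments
value 2: 3 assignments
value 1: 2 assignments
value 0: 1 assignment
So 15 of the 25 assignments meet the threshold.

15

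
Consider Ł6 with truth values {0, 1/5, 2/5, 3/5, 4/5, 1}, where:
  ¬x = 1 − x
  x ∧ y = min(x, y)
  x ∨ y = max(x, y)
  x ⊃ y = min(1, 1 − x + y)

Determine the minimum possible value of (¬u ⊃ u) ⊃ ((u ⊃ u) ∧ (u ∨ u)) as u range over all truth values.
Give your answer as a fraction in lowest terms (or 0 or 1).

3/5

Take u = 2/5:
¬u = ¬2/5 = 3/5
¬u ⊃ u = 3/5 ⊃ 2/5 = 4/5
u ⊃ u = 2/5 ⊃ 2/5 = 1
u ∨ u = 2/5 ∨ 2/5 = 2/5
(u ⊃ u) ∧ (u ∨ u) = 1 ∧ 2/5 = 2/5
(¬u ⊃ u) ⊃ ((u ⊃ u) ∧ (u ∨ u)) = 4/5 ⊃ 2/5 = 3/5
No assignment yields a value below 3/5, so this is the minimum.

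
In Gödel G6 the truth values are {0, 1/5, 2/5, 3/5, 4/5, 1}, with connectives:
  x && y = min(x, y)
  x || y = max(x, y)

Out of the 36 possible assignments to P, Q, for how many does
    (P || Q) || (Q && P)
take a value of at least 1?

11

value 1: 11 assignments (counts)
value 4/5: 9 assignments
value 3/5: 7 assignments
value 2/5: 5 assignments
value 1/5: 3 assignments
value 0: 1 assignment
So 11 of the 36 assignments meet the threshold.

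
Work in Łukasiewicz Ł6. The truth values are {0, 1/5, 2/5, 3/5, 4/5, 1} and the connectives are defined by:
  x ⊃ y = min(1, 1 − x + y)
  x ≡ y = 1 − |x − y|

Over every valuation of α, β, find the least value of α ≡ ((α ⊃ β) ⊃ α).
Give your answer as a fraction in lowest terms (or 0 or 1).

Take α = 2/5, β = 0:
α ⊃ β = 2/5 ⊃ 0 = 3/5
(α ⊃ β) ⊃ α = 3/5 ⊃ 2/5 = 4/5
α ≡ ((α ⊃ β) ⊃ α) = 2/5 ≡ 4/5 = 3/5
No assignment yields a value below 3/5, so this is the minimum.

3/5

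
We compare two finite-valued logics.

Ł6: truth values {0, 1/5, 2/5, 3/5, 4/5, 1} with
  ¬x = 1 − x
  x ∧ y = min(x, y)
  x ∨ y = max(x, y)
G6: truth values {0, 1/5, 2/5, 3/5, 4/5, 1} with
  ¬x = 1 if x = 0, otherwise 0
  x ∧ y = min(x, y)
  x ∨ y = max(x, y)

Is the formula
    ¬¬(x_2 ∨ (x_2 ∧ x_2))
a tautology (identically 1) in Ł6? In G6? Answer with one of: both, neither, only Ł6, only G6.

In Ł6: at x_2 = 0 the value is 0 — not a tautology.
In G6: at x_2 = 0 the value is 0 — not a tautology.

neither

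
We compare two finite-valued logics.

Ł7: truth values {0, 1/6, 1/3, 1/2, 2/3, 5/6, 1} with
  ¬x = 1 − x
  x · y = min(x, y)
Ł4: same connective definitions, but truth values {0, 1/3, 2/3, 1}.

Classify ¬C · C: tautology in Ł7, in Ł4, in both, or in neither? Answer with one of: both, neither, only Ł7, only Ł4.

In Ł7: at C = 0 the value is 0 — not a tautology.
In Ł4: at C = 0 the value is 0 — not a tautology.

neither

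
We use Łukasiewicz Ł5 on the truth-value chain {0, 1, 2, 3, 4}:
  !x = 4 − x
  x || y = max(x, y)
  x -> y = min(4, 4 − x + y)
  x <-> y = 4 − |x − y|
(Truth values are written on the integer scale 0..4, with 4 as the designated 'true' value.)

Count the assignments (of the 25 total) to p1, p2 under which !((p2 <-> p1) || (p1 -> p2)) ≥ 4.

value 4: 1 assignment (counts)
value 3: 2 assignments
value 2: 3 assignments
value 1: 4 assignments
value 0: 15 assignments
So 1 of the 25 assignments meets the threshold.

1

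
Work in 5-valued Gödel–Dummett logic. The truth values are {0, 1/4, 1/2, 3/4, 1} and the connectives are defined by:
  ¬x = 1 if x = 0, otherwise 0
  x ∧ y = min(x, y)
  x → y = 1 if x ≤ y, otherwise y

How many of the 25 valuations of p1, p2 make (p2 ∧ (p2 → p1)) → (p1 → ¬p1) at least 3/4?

value 1: 9 assignments (counts)
value 0: 16 assignments
So 9 of the 25 assignments meet the threshold.

9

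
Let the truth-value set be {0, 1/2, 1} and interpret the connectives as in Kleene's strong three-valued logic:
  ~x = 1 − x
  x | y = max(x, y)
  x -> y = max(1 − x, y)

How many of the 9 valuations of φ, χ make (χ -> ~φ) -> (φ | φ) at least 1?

φ = 0, χ = 0 ↦ 0  <
φ = 0, χ = 1/2 ↦ 0  <
φ = 0, χ = 1 ↦ 0  <
φ = 1/2, χ = 0 ↦ 1/2  <
φ = 1/2, χ = 1/2 ↦ 1/2  <
φ = 1/2, χ = 1 ↦ 1/2  <
φ = 1, χ = 0 ↦ 1  ≥
φ = 1, χ = 1/2 ↦ 1  ≥
φ = 1, χ = 1 ↦ 1  ≥
So 3 of the 9 assignments meet the threshold.

3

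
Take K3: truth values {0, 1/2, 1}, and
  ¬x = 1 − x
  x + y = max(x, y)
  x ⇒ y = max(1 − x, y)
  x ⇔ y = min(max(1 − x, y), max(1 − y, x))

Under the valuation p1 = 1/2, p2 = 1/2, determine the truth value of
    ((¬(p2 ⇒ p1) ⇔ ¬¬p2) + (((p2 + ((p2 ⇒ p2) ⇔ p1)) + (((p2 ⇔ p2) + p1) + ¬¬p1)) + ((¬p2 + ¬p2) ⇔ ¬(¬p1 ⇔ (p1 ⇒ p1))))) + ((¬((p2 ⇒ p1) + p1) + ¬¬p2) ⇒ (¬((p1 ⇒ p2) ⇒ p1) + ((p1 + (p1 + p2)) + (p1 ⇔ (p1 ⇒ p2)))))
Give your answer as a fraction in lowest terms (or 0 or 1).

1/2

p2 ⇒ p1 = 1/2 ⇒ 1/2 = 1/2
¬(p2 ⇒ p1) = ¬1/2 = 1/2
¬p2 = ¬1/2 = 1/2
¬¬p2 = ¬1/2 = 1/2
¬(p2 ⇒ p1) ⇔ ¬¬p2 = 1/2 ⇔ 1/2 = 1/2
p2 ⇒ p2 = 1/2 ⇒ 1/2 = 1/2
(p2 ⇒ p2) ⇔ p1 = 1/2 ⇔ 1/2 = 1/2
p2 + ((p2 ⇒ p2) ⇔ p1) = 1/2 + 1/2 = 1/2
p2 ⇔ p2 = 1/2 ⇔ 1/2 = 1/2
(p2 ⇔ p2) + p1 = 1/2 + 1/2 = 1/2
¬p1 = ¬1/2 = 1/2
¬¬p1 = ¬1/2 = 1/2
((p2 ⇔ p2) + p1) + ¬¬p1 = 1/2 + 1/2 = 1/2
(p2 + ((p2 ⇒ p2) ⇔ p1)) + (((p2 ⇔ p2) + p1) + ¬¬p1) = 1/2 + 1/2 = 1/2
¬p2 = ¬1/2 = 1/2
¬p2 = ¬1/2 = 1/2
¬p2 + ¬p2 = 1/2 + 1/2 = 1/2
¬p1 = ¬1/2 = 1/2
p1 ⇒ p1 = 1/2 ⇒ 1/2 = 1/2
¬p1 ⇔ (p1 ⇒ p1) = 1/2 ⇔ 1/2 = 1/2
¬(¬p1 ⇔ (p1 ⇒ p1)) = ¬1/2 = 1/2
(¬p2 + ¬p2) ⇔ ¬(¬p1 ⇔ (p1 ⇒ p1)) = 1/2 ⇔ 1/2 = 1/2
((p2 + ((p2 ⇒ p2) ⇔ p1)) + (((p2 ⇔ p2) + p1) + ¬¬p1)) + ((¬p2 + ¬p2) ⇔ ¬(¬p1 ⇔ (p1 ⇒ p1))) = 1/2 + 1/2 = 1/2
(¬(p2 ⇒ p1) ⇔ ¬¬p2) + (((p2 + ((p2 ⇒ p2) ⇔ p1)) + (((p2 ⇔ p2) + p1) + ¬¬p1)) + ((¬p2 + ¬p2) ⇔ ¬(¬p1 ⇔ (p1 ⇒ p1)))) = 1/2 + 1/2 = 1/2
p2 ⇒ p1 = 1/2 ⇒ 1/2 = 1/2
(p2 ⇒ p1) + p1 = 1/2 + 1/2 = 1/2
¬((p2 ⇒ p1) + p1) = ¬1/2 = 1/2
¬p2 = ¬1/2 = 1/2
¬¬p2 = ¬1/2 = 1/2
¬((p2 ⇒ p1) + p1) + ¬¬p2 = 1/2 + 1/2 = 1/2
p1 ⇒ p2 = 1/2 ⇒ 1/2 = 1/2
(p1 ⇒ p2) ⇒ p1 = 1/2 ⇒ 1/2 = 1/2
¬((p1 ⇒ p2) ⇒ p1) = ¬1/2 = 1/2
p1 + p2 = 1/2 + 1/2 = 1/2
p1 + (p1 + p2) = 1/2 + 1/2 = 1/2
p1 ⇒ p2 = 1/2 ⇒ 1/2 = 1/2
p1 ⇔ (p1 ⇒ p2) = 1/2 ⇔ 1/2 = 1/2
(p1 + (p1 + p2)) + (p1 ⇔ (p1 ⇒ p2)) = 1/2 + 1/2 = 1/2
¬((p1 ⇒ p2) ⇒ p1) + ((p1 + (p1 + p2)) + (p1 ⇔ (p1 ⇒ p2))) = 1/2 + 1/2 = 1/2
(¬((p2 ⇒ p1) + p1) + ¬¬p2) ⇒ (¬((p1 ⇒ p2) ⇒ p1) + ((p1 + (p1 + p2)) + (p1 ⇔ (p1 ⇒ p2)))) = 1/2 ⇒ 1/2 = 1/2
((¬(p2 ⇒ p1) ⇔ ¬¬p2) + (((p2 + ((p2 ⇒ p2) ⇔ p1)) + (((p2 ⇔ p2) + p1) + ¬¬p1)) + ((¬p2 + ¬p2) ⇔ ¬(¬p1 ⇔ (p1 ⇒ p1))))) + ((¬((p2 ⇒ p1) + p1) + ¬¬p2) ⇒ (¬((p1 ⇒ p2) ⇒ p1) + ((p1 + (p1 + p2)) + (p1 ⇔ (p1 ⇒ p2))))) = 1/2 + 1/2 = 1/2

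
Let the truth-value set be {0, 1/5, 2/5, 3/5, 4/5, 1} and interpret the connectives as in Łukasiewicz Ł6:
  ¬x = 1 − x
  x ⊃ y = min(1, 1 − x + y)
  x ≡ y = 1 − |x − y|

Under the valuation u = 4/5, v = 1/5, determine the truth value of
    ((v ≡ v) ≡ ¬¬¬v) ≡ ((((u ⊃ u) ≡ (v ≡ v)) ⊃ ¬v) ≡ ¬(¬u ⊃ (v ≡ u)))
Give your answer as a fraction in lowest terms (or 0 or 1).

2/5

v ≡ v = 1/5 ≡ 1/5 = 1
¬v = ¬1/5 = 4/5
¬¬v = ¬4/5 = 1/5
¬¬¬v = ¬1/5 = 4/5
(v ≡ v) ≡ ¬¬¬v = 1 ≡ 4/5 = 4/5
u ⊃ u = 4/5 ⊃ 4/5 = 1
v ≡ v = 1/5 ≡ 1/5 = 1
(u ⊃ u) ≡ (v ≡ v) = 1 ≡ 1 = 1
¬v = ¬1/5 = 4/5
((u ⊃ u) ≡ (v ≡ v)) ⊃ ¬v = 1 ⊃ 4/5 = 4/5
¬u = ¬4/5 = 1/5
v ≡ u = 1/5 ≡ 4/5 = 2/5
¬u ⊃ (v ≡ u) = 1/5 ⊃ 2/5 = 1
¬(¬u ⊃ (v ≡ u)) = ¬1 = 0
(((u ⊃ u) ≡ (v ≡ v)) ⊃ ¬v) ≡ ¬(¬u ⊃ (v ≡ u)) = 4/5 ≡ 0 = 1/5
((v ≡ v) ≡ ¬¬¬v) ≡ ((((u ⊃ u) ≡ (v ≡ v)) ⊃ ¬v) ≡ ¬(¬u ⊃ (v ≡ u))) = 4/5 ≡ 1/5 = 2/5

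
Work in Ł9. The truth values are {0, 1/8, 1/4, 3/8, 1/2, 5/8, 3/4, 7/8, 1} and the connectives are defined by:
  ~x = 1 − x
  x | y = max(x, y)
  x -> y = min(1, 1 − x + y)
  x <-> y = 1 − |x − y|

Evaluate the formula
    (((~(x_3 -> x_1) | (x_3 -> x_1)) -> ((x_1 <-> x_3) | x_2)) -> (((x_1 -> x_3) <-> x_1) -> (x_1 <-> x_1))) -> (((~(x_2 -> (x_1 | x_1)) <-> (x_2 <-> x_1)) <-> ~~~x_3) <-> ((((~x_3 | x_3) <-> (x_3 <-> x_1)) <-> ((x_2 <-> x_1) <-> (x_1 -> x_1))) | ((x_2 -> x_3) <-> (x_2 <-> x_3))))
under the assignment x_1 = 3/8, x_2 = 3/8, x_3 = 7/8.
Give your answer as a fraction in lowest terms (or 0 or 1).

x_3 -> x_1 = 7/8 -> 3/8 = 1/2
~(x_3 -> x_1) = ~1/2 = 1/2
x_3 -> x_1 = 7/8 -> 3/8 = 1/2
~(x_3 -> x_1) | (x_3 -> x_1) = 1/2 | 1/2 = 1/2
x_1 <-> x_3 = 3/8 <-> 7/8 = 1/2
(x_1 <-> x_3) | x_2 = 1/2 | 3/8 = 1/2
(~(x_3 -> x_1) | (x_3 -> x_1)) -> ((x_1 <-> x_3) | x_2) = 1/2 -> 1/2 = 1
x_1 -> x_3 = 3/8 -> 7/8 = 1
(x_1 -> x_3) <-> x_1 = 1 <-> 3/8 = 3/8
x_1 <-> x_1 = 3/8 <-> 3/8 = 1
((x_1 -> x_3) <-> x_1) -> (x_1 <-> x_1) = 3/8 -> 1 = 1
((~(x_3 -> x_1) | (x_3 -> x_1)) -> ((x_1 <-> x_3) | x_2)) -> (((x_1 -> x_3) <-> x_1) -> (x_1 <-> x_1)) = 1 -> 1 = 1
x_1 | x_1 = 3/8 | 3/8 = 3/8
x_2 -> (x_1 | x_1) = 3/8 -> 3/8 = 1
~(x_2 -> (x_1 | x_1)) = ~1 = 0
x_2 <-> x_1 = 3/8 <-> 3/8 = 1
~(x_2 -> (x_1 | x_1)) <-> (x_2 <-> x_1) = 0 <-> 1 = 0
~x_3 = ~7/8 = 1/8
~~x_3 = ~1/8 = 7/8
~~~x_3 = ~7/8 = 1/8
(~(x_2 -> (x_1 | x_1)) <-> (x_2 <-> x_1)) <-> ~~~x_3 = 0 <-> 1/8 = 7/8
~x_3 = ~7/8 = 1/8
~x_3 | x_3 = 1/8 | 7/8 = 7/8
x_3 <-> x_1 = 7/8 <-> 3/8 = 1/2
(~x_3 | x_3) <-> (x_3 <-> x_1) = 7/8 <-> 1/2 = 5/8
x_2 <-> x_1 = 3/8 <-> 3/8 = 1
x_1 -> x_1 = 3/8 -> 3/8 = 1
(x_2 <-> x_1) <-> (x_1 -> x_1) = 1 <-> 1 = 1
((~x_3 | x_3) <-> (x_3 <-> x_1)) <-> ((x_2 <-> x_1) <-> (x_1 -> x_1)) = 5/8 <-> 1 = 5/8
x_2 -> x_3 = 3/8 -> 7/8 = 1
x_2 <-> x_3 = 3/8 <-> 7/8 = 1/2
(x_2 -> x_3) <-> (x_2 <-> x_3) = 1 <-> 1/2 = 1/2
(((~x_3 | x_3) <-> (x_3 <-> x_1)) <-> ((x_2 <-> x_1) <-> (x_1 -> x_1))) | ((x_2 -> x_3) <-> (x_2 <-> x_3)) = 5/8 | 1/2 = 5/8
((~(x_2 -> (x_1 | x_1)) <-> (x_2 <-> x_1)) <-> ~~~x_3) <-> ((((~x_3 | x_3) <-> (x_3 <-> x_1)) <-> ((x_2 <-> x_1) <-> (x_1 -> x_1))) | ((x_2 -> x_3) <-> (x_2 <-> x_3))) = 7/8 <-> 5/8 = 3/4
(((~(x_3 -> x_1) | (x_3 -> x_1)) -> ((x_1 <-> x_3) | x_2)) -> (((x_1 -> x_3) <-> x_1) -> (x_1 <-> x_1))) -> (((~(x_2 -> (x_1 | x_1)) <-> (x_2 <-> x_1)) <-> ~~~x_3) <-> ((((~x_3 | x_3) <-> (x_3 <-> x_1)) <-> ((x_2 <-> x_1) <-> (x_1 -> x_1))) | ((x_2 -> x_3) <-> (x_2 <-> x_3)))) = 1 -> 3/4 = 3/4

3/4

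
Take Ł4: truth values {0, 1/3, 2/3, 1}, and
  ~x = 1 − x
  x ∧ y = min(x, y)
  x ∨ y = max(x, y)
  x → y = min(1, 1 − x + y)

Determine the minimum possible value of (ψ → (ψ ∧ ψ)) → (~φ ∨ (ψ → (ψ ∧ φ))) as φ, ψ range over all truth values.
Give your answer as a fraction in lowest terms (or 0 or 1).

2/3

Take φ = 1/3, ψ = 2/3:
ψ ∧ ψ = 2/3 ∧ 2/3 = 2/3
ψ → (ψ ∧ ψ) = 2/3 → 2/3 = 1
~φ = ~1/3 = 2/3
ψ ∧ φ = 2/3 ∧ 1/3 = 1/3
ψ → (ψ ∧ φ) = 2/3 → 1/3 = 2/3
~φ ∨ (ψ → (ψ ∧ φ)) = 2/3 ∨ 2/3 = 2/3
(ψ → (ψ ∧ ψ)) → (~φ ∨ (ψ → (ψ ∧ φ))) = 1 → 2/3 = 2/3
No assignment yields a value below 2/3, so this is the minimum.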